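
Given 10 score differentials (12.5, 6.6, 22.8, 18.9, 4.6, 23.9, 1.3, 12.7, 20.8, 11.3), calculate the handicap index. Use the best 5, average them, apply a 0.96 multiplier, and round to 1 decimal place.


All differentials: 12.5, 6.6, 22.8, 18.9, 4.6, 23.9, 1.3, 12.7, 20.8, 11.3
Sorted: 1.3, 4.6, 6.6, 11.3, 12.5, 12.7, 18.9, 20.8, 22.8, 23.9
Best 5: 1.3, 4.6, 6.6, 11.3, 12.5
Average of best = 36.3 / 5 = 7.26
Raw index = 7.26 * 0.96 = 6.9696
Handicap index = round(6.9696, 1) = 7.0

7.0


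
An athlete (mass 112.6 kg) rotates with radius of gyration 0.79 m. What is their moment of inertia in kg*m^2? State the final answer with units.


I = m * k^2
I = 112.6 * 0.79^2
I = 112.6 * 0.6241 = 70.2737 kg*m^2

70.2737 kg*m^2


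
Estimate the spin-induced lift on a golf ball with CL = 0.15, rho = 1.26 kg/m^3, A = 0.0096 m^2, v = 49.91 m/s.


FM = 0.5 * CL * rho * A * v^2
FM = 0.5 * 0.15 * 1.26 * 0.0096 * 49.91^2
v^2 = 2491.0081
FM = 0.5 * 0.15 * 1.26 * 0.0096 * 2491.0081 = 2.2598 N

2.2598 N


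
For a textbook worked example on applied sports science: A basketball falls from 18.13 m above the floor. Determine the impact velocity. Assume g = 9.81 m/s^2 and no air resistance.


v = sqrt(2 * g * h)
v = sqrt(2 * 9.81 * 18.13)
v = sqrt(355.7106) = 18.8603 m/s

18.8603 m/s


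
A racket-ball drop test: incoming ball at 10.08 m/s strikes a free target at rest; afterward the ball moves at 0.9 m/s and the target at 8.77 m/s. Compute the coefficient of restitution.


e = (v2_after - v1_after) / (v1_before - v2_before)
Numerator = 8.77 - 0.9 = 7.87
Denominator = 10.08 - 0 = 10.08
e = 7.87 / 10.08 = 0.7808

0.7808


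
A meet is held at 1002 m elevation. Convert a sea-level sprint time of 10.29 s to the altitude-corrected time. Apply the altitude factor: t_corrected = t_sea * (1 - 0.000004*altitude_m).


Correction factor = 1 - 0.000004 * 1002 = 0.995992
t_corrected = t_sea * factor = 10.29 * 0.995992
t_corrected = 10.2488 s

10.2488 s


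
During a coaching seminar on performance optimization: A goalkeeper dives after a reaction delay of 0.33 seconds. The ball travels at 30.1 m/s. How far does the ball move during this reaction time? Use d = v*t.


d = v * t
d = 30.1 * 0.33
d = 9.933 m

9.933 m


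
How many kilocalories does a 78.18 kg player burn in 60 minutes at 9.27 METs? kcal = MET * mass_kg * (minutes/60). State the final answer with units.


kcal = MET * mass * time_hr
Convert time: 60 min = 1 hr
kcal = 9.27 * 78.18 * 1
kcal = 724.7286 kcal

724.7286 kcal


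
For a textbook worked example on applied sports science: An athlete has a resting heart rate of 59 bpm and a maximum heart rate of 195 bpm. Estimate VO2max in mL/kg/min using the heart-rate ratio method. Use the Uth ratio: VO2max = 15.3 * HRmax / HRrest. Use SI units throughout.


VO2max = 15.3 * HRmax / HRrest
VO2max = 15.3 * 195 / 59
VO2max = 2983.5 / 59 = 50.5678 mL/kg/min

50.5678 mL/kg/min


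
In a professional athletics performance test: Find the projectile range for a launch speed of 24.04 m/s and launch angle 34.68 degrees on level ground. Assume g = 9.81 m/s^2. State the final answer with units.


R = v^2 * sin(2*theta) / g
Convert angle to radians: theta = 34.68 deg = 0.6053 rad
sin(2*theta) = sin(1.2106) = 0.9358
R = 24.04^2 * 0.9358 / 9.81
R = 577.9216 * 0.9358 / 9.81 = 55.1302 m

55.1302 m


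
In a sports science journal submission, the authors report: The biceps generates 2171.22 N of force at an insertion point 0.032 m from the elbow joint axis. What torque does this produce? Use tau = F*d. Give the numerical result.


tau = F * d
tau = 2171.22 * 0.032
tau = 69.479 N*m

69.479 N*m


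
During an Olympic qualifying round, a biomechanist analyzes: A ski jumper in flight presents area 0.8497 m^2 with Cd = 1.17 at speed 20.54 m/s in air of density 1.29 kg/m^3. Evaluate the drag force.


Fd = 0.5 * Cd * rho * A * v^2
Fd = 0.5 * 1.17 * 1.29 * 0.8497 * 20.54^2
v^2 = 421.8916
Fd = 0.5 * 1.17 * 1.29 * 0.8497 * 421.8916 = 270.5279 N

270.5279 N


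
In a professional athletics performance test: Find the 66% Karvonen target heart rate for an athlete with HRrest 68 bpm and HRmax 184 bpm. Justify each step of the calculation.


Target = HRrest + pct*(HRmax - HRrest)
Heart rate reserve = HRmax - HRrest = 184 - 68 = 116 bpm
Fraction = 66% = 0.66
Target = 68 + 0.66 * 116
Target = 68 + 76.56 = 144.56 bpm

144.56 bpm


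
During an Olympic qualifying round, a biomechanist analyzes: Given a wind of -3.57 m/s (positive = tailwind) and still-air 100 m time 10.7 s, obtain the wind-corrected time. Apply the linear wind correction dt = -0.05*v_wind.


dt = -0.05 * v_wind = -0.05 * -3.57 = 0.1785 s
t_corrected = t_still + dt = 10.7 + (0.1785)
t_corrected = 10.8785 s

10.8785 s


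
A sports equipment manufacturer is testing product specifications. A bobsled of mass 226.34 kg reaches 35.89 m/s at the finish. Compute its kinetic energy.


KE = 0.5 * m * v^2
KE = 0.5 * 226.34 * 35.89^2
KE = 0.5 * 226.34 * 1288.0921 = 145773.383 J

145773.383 J


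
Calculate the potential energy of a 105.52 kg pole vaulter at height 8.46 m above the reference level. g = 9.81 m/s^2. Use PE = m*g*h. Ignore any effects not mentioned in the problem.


PE = m * g * h
PE = 105.52 * 9.81 * 8.46
PE = 1035.1512 * 8.46 = 8757.3792 J

8757.3792 J


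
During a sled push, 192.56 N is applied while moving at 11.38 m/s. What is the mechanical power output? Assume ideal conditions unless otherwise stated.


P = F * v
P = 192.56 * 11.38
P = 2191.3328 W

2191.3328 W


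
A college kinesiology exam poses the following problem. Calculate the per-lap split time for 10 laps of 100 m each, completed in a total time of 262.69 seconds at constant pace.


Split time = total_time / n_laps = 262.69 / 10
Split time = 26.269 s per lap

26.269 s


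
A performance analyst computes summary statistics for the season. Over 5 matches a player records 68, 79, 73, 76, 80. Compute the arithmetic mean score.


Average = sum / n
Sum = 376
Average = 376 / 5 = 75.2

75.2


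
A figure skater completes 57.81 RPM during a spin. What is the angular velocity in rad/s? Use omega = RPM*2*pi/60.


omega = RPM * 2 * pi / 60
omega = 57.81 * 2 * 3.14159 / 60
omega = 363.2309 / 60 = 6.0538 rad/s

6.0538 rad/s


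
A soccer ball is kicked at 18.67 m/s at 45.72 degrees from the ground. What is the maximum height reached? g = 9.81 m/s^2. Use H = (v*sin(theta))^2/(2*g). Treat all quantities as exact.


H = (v*sin(theta))^2 / (2*g)
vy = v*sin(theta) = 18.67 * sin(45.72 deg) = 13.3665 m/s
H = vy^2 / (2*g) = 178.6642 / (2*9.81)
H = 178.6642 / 19.62 = 9.1062 m

9.1062 m


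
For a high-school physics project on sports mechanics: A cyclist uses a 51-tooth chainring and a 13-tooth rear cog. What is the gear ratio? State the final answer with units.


GR = front_teeth / rear_teeth
GR = 51 / 13
GR = 3.9231

3.9231


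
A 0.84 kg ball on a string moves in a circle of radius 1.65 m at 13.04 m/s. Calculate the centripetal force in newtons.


Fc = m * v^2 / r
v^2 = 13.04^2 = 170.0416
Fc = 0.84 * 170.0416 / 1.65
Fc = 142.8349 / 1.65 = 86.5666 N

86.5666 N


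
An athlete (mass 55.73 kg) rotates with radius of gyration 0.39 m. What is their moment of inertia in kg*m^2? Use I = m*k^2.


I = m * k^2
I = 55.73 * 0.39^2
I = 55.73 * 0.1521 = 8.4765 kg*m^2

8.4765 kg*m^2


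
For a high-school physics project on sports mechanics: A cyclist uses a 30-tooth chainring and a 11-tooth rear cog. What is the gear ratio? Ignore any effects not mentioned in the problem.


GR = front_teeth / rear_teeth
GR = 30 / 11
GR = 2.7273

2.7273


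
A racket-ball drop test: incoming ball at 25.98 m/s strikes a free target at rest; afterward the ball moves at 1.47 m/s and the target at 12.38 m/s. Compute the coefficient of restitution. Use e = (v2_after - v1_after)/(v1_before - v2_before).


e = (v2_after - v1_after) / (v1_before - v2_before)
Numerator = 12.38 - 1.47 = 10.91
Denominator = 25.98 - 0 = 25.98
e = 10.91 / 25.98 = 0.4199

0.4199


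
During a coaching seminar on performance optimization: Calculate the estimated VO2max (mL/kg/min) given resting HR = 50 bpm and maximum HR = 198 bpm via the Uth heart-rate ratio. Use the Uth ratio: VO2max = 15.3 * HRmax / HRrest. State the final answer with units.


VO2max = 15.3 * HRmax / HRrest
VO2max = 15.3 * 198 / 50
VO2max = 3029.4 / 50 = 60.588 mL/kg/min

60.588 mL/kg/min


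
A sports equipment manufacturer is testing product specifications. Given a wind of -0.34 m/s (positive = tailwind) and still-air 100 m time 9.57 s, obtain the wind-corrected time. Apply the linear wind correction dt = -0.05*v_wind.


dt = -0.05 * v_wind = -0.05 * -0.34 = 0.017 s
t_corrected = t_still + dt = 9.57 + (0.017)
t_corrected = 9.587 s

9.587 s


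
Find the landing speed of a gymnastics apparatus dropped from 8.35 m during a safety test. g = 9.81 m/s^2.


v = sqrt(2 * g * h)
v = sqrt(2 * 9.81 * 8.35)
v = sqrt(163.827) = 12.7995 m/s

12.7995 m/s


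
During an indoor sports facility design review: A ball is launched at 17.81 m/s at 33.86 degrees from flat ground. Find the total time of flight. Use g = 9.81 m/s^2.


T = 2*v*sin(theta)/g
sin(theta) = sin(33.86 deg) = 0.5572
T = 2*17.81*0.5572 / 9.81
T = 19.8462 / 9.81 = 2.0231 s

2.0231 s


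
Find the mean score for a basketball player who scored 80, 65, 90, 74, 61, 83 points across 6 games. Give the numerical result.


Average = sum / n
Sum = 453
Average = 453 / 6 = 75.5

75.5


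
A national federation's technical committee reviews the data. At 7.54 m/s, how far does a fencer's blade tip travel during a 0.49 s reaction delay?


d = v * t
d = 7.54 * 0.49
d = 3.6946 m

3.6946 m


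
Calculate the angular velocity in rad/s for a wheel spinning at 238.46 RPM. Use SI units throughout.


omega = RPM * 2 * pi / 60
omega = 238.46 * 2 * 3.14159 / 60
omega = 1498.2884 / 60 = 24.9715 rad/s

24.9715 rad/s


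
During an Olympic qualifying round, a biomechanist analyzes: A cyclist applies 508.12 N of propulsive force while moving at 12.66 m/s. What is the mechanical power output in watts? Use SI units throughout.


P = F * v
P = 508.12 * 12.66
P = 6432.7992 W

6432.7992 W


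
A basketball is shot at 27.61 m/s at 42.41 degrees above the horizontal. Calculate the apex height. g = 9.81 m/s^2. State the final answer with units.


H = (v*sin(theta))^2 / (2*g)
vy = v*sin(theta) = 27.61 * sin(42.41 deg) = 18.621 m/s
H = vy^2 / (2*g) = 346.7434 / (2*9.81)
H = 346.7434 / 19.62 = 17.673 m

17.673 m


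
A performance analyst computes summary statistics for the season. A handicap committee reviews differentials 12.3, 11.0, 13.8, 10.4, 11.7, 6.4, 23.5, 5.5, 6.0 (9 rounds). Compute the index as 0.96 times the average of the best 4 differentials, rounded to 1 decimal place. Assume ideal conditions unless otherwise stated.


All differentials: 12.3, 11.0, 13.8, 10.4, 11.7, 6.4, 23.5, 5.5, 6.0
Sorted: 5.5, 6.0, 6.4, 10.4, 11.0, 11.7, 12.3, 13.8, 23.5
Best 4: 5.5, 6.0, 6.4, 10.4
Average of best = 28.3 / 4 = 7.075
Raw index = 7.075 * 0.96 = 6.792
Handicap index = round(6.792, 1) = 6.8

6.8


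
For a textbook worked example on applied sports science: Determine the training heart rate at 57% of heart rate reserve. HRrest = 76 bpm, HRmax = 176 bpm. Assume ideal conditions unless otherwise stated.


Target = HRrest + pct*(HRmax - HRrest)
Heart rate reserve = HRmax - HRrest = 176 - 76 = 100 bpm
Fraction = 57% = 0.57
Target = 76 + 0.57 * 100
Target = 76 + 57 = 133 bpm

133 bpm


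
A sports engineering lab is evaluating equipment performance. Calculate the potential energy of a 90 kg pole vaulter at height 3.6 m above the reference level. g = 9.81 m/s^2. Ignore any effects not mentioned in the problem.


PE = m * g * h
PE = 90 * 9.81 * 3.6
PE = 882.9 * 3.6 = 3178.44 J

3178.44 J


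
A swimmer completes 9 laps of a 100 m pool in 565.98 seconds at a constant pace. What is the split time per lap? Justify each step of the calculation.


Split time = total_time / n_laps = 565.98 / 9
Split time = 62.8867 s per lap

62.8867 s


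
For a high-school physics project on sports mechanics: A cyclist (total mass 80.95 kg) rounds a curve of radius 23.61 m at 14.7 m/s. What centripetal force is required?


Fc = m * v^2 / r
v^2 = 14.7^2 = 216.09
Fc = 80.95 * 216.09 / 23.61
Fc = 17492.4855 / 23.61 = 740.8931 N

740.8931 N


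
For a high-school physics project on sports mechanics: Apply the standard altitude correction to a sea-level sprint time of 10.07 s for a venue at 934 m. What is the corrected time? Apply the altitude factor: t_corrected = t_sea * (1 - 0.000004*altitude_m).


Correction factor = 1 - 0.000004 * 934 = 0.996264
t_corrected = t_sea * factor = 10.07 * 0.996264
t_corrected = 10.0324 s

10.0324 s


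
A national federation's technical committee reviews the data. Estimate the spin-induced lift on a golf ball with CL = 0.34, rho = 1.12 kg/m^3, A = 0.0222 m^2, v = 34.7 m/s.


FM = 0.5 * CL * rho * A * v^2
FM = 0.5 * 0.34 * 1.12 * 0.0222 * 34.7^2
v^2 = 1204.09
FM = 0.5 * 0.34 * 1.12 * 0.0222 * 1204.09 = 5.0895 N

5.0895 N


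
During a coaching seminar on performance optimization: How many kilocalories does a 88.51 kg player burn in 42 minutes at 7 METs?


kcal = MET * mass * time_hr
Convert time: 42 min = 0.7 hr
kcal = 7 * 88.51 * 0.7
kcal = 433.699 kcal

433.699 kcal


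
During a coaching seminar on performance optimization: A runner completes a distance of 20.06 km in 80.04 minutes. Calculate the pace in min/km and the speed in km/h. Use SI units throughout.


Pace = time / distance = 80.04 min / 20.06 km = 3.99 min/km
Speed = distance / time_in_hours = 20.06 / 1.334 hr
Speed = 15.0375 km/h

3.99 min/km, 15.0375 km/h


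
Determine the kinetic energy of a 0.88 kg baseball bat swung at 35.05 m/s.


KE = 0.5 * m * v^2
KE = 0.5 * 0.88 * 35.05^2
KE = 0.5 * 0.88 * 1228.5025 = 540.5411 J

540.5411 J


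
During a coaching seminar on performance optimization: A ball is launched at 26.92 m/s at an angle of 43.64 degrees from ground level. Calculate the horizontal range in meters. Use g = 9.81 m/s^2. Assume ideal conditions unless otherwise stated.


R = v^2 * sin(2*theta) / g
Convert angle to radians: theta = 43.64 deg = 0.7617 rad
sin(2*theta) = sin(1.5233) = 0.9989
R = 26.92^2 * 0.9989 / 9.81
R = 724.6864 * 0.9989 / 9.81 = 73.789 m

73.789 m


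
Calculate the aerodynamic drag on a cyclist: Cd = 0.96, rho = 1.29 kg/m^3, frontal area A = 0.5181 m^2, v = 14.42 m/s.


Fd = 0.5 * Cd * rho * A * v^2
Fd = 0.5 * 0.96 * 1.29 * 0.5181 * 14.42^2
v^2 = 207.9364
Fd = 0.5 * 0.96 * 1.29 * 0.5181 * 207.9364 = 66.7076 N

66.7076 N


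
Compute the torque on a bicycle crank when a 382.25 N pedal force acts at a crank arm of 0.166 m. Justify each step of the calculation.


tau = F * d
tau = 382.25 * 0.166
tau = 63.4535 N*m

63.4535 N*m


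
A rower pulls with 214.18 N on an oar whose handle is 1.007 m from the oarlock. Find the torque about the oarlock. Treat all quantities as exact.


tau = F * d
tau = 214.18 * 1.007
tau = 215.6793 N*m

215.6793 N*m


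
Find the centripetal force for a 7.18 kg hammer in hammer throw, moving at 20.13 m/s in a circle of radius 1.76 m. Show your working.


Fc = m * v^2 / r
v^2 = 20.13^2 = 405.2169
Fc = 7.18 * 405.2169 / 1.76
Fc = 2909.4573 / 1.76 = 1653.1008 N

1653.1008 N


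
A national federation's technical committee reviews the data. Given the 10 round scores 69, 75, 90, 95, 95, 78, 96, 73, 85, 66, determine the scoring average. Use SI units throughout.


Average = sum / n
Sum = 822
Average = 822 / 10 = 82.2

82.2


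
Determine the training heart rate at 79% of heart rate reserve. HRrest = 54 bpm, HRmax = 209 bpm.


Target = HRrest + pct*(HRmax - HRrest)
Heart rate reserve = HRmax - HRrest = 209 - 54 = 155 bpm
Fraction = 79% = 0.79
Target = 54 + 0.79 * 155
Target = 54 + 122.45 = 176.45 bpm

176.45 bpm


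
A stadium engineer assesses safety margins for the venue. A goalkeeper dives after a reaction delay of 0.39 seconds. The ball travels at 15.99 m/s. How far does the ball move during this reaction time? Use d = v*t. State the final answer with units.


d = v * t
d = 15.99 * 0.39
d = 6.2361 m

6.2361 m


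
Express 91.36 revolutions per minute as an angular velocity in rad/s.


omega = RPM * 2 * pi / 60
omega = 91.36 * 2 * 3.14159 / 60
omega = 574.0318 / 60 = 9.5672 rad/s

9.5672 rad/s


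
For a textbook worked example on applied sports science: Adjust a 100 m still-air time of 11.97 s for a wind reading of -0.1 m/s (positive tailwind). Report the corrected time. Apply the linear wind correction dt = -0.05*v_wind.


dt = -0.05 * v_wind = -0.05 * -0.1 = 0.005 s
t_corrected = t_still + dt = 11.97 + (0.005)
t_corrected = 11.975 s

11.975 s


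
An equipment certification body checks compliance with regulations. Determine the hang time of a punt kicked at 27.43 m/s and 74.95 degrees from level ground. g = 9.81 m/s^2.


T = 2*v*sin(theta)/g
sin(theta) = sin(74.95 deg) = 0.9657
T = 2*27.43*0.9657 / 9.81
T = 52.9783 / 9.81 = 5.4004 s

5.4004 s


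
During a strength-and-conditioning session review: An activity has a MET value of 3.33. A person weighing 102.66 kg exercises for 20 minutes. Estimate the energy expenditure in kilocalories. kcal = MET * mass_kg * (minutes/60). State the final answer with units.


kcal = MET * mass * time_hr
Convert time: 20 min = 0.3333 hr
kcal = 3.33 * 102.66 * 0.3333
kcal = 113.9526 kcal

113.9526 kcal


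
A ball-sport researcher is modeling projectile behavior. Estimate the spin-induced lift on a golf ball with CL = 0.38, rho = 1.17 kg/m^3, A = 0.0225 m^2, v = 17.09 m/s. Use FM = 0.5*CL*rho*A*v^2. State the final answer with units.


FM = 0.5 * CL * rho * A * v^2
FM = 0.5 * 0.38 * 1.17 * 0.0225 * 17.09^2
v^2 = 292.0681
FM = 0.5 * 0.38 * 1.17 * 0.0225 * 292.0681 = 1.4609 N

1.4609 N


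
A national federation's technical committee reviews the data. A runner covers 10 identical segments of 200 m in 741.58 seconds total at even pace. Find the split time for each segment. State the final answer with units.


Split time = total_time / n_laps = 741.58 / 10
Split time = 74.158 s per lap

74.158 s


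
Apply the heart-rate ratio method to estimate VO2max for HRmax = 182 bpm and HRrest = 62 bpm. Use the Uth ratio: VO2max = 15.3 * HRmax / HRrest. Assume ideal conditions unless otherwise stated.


VO2max = 15.3 * HRmax / HRrest
VO2max = 15.3 * 182 / 62
VO2max = 2784.6 / 62 = 44.9129 mL/kg/min

44.9129 mL/kg/min


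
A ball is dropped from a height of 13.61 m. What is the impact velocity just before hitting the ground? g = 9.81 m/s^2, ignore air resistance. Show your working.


v = sqrt(2 * g * h)
v = sqrt(2 * 9.81 * 13.61)
v = sqrt(267.0282) = 16.341 m/s

16.341 m/s


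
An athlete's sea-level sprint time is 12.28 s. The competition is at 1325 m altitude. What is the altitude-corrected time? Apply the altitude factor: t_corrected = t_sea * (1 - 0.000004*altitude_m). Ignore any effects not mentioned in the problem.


Correction factor = 1 - 0.000004 * 1325 = 0.9947
t_corrected = t_sea * factor = 12.28 * 0.9947
t_corrected = 12.2149 s

12.2149 s


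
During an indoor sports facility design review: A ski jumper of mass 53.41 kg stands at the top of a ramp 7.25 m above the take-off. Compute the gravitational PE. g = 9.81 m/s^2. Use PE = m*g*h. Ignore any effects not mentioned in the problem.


PE = m * g * h
PE = 53.41 * 9.81 * 7.25
PE = 523.9521 * 7.25 = 3798.6527 J

3798.6527 J


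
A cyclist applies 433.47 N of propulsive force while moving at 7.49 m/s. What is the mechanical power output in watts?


P = F * v
P = 433.47 * 7.49
P = 3246.6903 W

3246.6903 W


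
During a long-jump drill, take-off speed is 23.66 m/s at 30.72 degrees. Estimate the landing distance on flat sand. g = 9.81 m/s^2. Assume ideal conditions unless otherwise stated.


R = v^2 * sin(2*theta) / g
Convert angle to radians: theta = 30.72 deg = 0.5362 rad
sin(2*theta) = sin(1.0723) = 0.8783
R = 23.66^2 * 0.8783 / 9.81
R = 559.7956 * 0.8783 / 9.81 = 50.1201 m

50.1201 m


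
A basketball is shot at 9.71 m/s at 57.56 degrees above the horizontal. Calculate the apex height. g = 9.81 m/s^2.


H = (v*sin(theta))^2 / (2*g)
vy = v*sin(theta) = 9.71 * sin(57.56 deg) = 8.1948 m/s
H = vy^2 / (2*g) = 67.1546 / (2*9.81)
H = 67.1546 / 19.62 = 3.4228 m

3.4228 m


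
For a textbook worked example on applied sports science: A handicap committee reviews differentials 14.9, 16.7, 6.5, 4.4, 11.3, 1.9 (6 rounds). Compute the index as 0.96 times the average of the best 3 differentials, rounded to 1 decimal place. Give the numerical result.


All differentials: 14.9, 16.7, 6.5, 4.4, 11.3, 1.9
Sorted: 1.9, 4.4, 6.5, 11.3, 14.9, 16.7
Best 3: 1.9, 4.4, 6.5
Average of best = 12.8 / 3 = 4.2667
Raw index = 4.2667 * 0.96 = 4.096
Handicap index = round(4.096, 1) = 4.1

4.1


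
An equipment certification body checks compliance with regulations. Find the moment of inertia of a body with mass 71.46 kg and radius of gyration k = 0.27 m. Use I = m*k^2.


I = m * k^2
I = 71.46 * 0.27^2
I = 71.46 * 0.0729 = 5.2094 kg*m^2

5.2094 kg*m^2


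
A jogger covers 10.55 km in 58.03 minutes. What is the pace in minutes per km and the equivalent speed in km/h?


Pace = time / distance = 58.03 min / 10.55 km = 5.5005 min/km
Speed = distance / time_in_hours = 10.55 / 0.9672 hr
Speed = 10.9082 km/h

5.5005 min/km, 10.9082 km/h


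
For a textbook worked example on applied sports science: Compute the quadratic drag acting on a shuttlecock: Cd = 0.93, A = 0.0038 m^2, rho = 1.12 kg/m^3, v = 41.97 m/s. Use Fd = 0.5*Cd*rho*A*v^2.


Fd = 0.5 * Cd * rho * A * v^2
Fd = 0.5 * 0.93 * 1.12 * 0.0038 * 41.97^2
v^2 = 1761.4809
Fd = 0.5 * 0.93 * 1.12 * 0.0038 * 1761.4809 = 3.486 N

3.486 N


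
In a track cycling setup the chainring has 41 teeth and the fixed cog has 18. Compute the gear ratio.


GR = front_teeth / rear_teeth
GR = 41 / 18
GR = 2.2778

2.2778


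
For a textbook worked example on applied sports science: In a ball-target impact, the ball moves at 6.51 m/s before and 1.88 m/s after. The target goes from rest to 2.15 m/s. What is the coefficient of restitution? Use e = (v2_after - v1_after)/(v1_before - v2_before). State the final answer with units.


e = (v2_after - v1_after) / (v1_before - v2_before)
Numerator = 2.15 - 1.88 = 0.27
Denominator = 6.51 - 0 = 6.51
e = 0.27 / 6.51 = 0.0415

0.0415


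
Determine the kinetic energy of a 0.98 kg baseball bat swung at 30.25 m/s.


KE = 0.5 * m * v^2
KE = 0.5 * 0.98 * 30.25^2
KE = 0.5 * 0.98 * 915.0625 = 448.3806 J

448.3806 J


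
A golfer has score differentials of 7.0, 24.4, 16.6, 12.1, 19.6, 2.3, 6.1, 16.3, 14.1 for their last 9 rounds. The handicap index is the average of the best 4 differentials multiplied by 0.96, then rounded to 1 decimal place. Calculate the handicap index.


All differentials: 7.0, 24.4, 16.6, 12.1, 19.6, 2.3, 6.1, 16.3, 14.1
Sorted: 2.3, 6.1, 7.0, 12.1, 14.1, 16.3, 16.6, 19.6, 24.4
Best 4: 2.3, 6.1, 7.0, 12.1
Average of best = 27.5 / 4 = 6.875
Raw index = 6.875 * 0.96 = 6.6
Handicap index = round(6.6, 1) = 6.6

6.6


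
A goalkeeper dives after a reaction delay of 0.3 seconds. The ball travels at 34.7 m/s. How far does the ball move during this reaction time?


d = v * t
d = 34.7 * 0.3
d = 10.41 m

10.41 m


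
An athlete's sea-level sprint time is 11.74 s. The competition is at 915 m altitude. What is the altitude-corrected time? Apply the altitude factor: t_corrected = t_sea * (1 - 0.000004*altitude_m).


Correction factor = 1 - 0.000004 * 915 = 0.99634
t_corrected = t_sea * factor = 11.74 * 0.99634
t_corrected = 11.697 s

11.697 s


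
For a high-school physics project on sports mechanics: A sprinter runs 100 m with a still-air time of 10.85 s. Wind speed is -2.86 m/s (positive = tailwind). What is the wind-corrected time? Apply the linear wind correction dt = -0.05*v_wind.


dt = -0.05 * v_wind = -0.05 * -2.86 = 0.143 s
t_corrected = t_still + dt = 10.85 + (0.143)
t_corrected = 10.993 s

10.993 s


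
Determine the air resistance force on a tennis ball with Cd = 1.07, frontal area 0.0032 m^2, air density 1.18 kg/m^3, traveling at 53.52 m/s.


Fd = 0.5 * Cd * rho * A * v^2
Fd = 0.5 * 1.07 * 1.18 * 0.0032 * 53.52^2
v^2 = 2864.3904
Fd = 0.5 * 1.07 * 1.18 * 0.0032 * 2864.3904 = 5.7865 N

5.7865 N


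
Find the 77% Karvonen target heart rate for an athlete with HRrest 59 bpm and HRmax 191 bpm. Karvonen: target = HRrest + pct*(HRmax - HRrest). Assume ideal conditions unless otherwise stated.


Target = HRrest + pct*(HRmax - HRrest)
Heart rate reserve = HRmax - HRrest = 191 - 59 = 132 bpm
Fraction = 77% = 0.77
Target = 59 + 0.77 * 132
Target = 59 + 101.64 = 160.64 bpm

160.64 bpm


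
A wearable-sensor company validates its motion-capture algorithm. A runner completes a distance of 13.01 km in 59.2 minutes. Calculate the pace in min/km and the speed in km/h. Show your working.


Pace = time / distance = 59.2 min / 13.01 km = 4.5503 min/km
Speed = distance / time_in_hours = 13.01 / 0.9867 hr
Speed = 13.1858 km/h

4.5503 min/km, 13.1858 km/h


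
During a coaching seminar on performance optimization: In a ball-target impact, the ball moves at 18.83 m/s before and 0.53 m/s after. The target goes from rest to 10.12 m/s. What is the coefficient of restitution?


e = (v2_after - v1_after) / (v1_before - v2_before)
Numerator = 10.12 - 0.53 = 9.59
Denominator = 18.83 - 0 = 18.83
e = 9.59 / 18.83 = 0.5093

0.5093


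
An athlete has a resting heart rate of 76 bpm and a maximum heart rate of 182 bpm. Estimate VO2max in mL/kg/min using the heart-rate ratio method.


VO2max = 15.3 * HRmax / HRrest
VO2max = 15.3 * 182 / 76
VO2max = 2784.6 / 76 = 36.6395 mL/kg/min

36.6395 mL/kg/min


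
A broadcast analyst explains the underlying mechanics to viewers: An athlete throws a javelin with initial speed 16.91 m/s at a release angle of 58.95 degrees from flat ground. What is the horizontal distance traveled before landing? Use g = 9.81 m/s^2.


R = v^2 * sin(2*theta) / g
Convert angle to radians: theta = 58.95 deg = 1.0289 rad
sin(2*theta) = sin(2.0577) = 0.8838
R = 16.91^2 * 0.8838 / 9.81
R = 285.9481 * 0.8838 / 9.81 = 25.7606 m

25.7606 m


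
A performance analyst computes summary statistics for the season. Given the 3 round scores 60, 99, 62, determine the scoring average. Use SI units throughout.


Average = sum / n
Sum = 221
Average = 221 / 3 = 73.6667

73.6667


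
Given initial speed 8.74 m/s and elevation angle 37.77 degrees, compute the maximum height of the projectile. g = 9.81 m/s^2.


H = (v*sin(theta))^2 / (2*g)
vy = v*sin(theta) = 8.74 * sin(37.77 deg) = 5.3532 m/s
H = vy^2 / (2*g) = 28.6567 / (2*9.81)
H = 28.6567 / 19.62 = 1.4606 m

1.4606 m


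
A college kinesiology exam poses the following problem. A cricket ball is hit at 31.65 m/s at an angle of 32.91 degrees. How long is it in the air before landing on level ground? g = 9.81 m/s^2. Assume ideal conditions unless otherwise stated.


T = 2*v*sin(theta)/g
sin(theta) = sin(32.91 deg) = 0.5433
T = 2*31.65*0.5433 / 9.81
T = 34.3922 / 9.81 = 3.5058 s

3.5058 s


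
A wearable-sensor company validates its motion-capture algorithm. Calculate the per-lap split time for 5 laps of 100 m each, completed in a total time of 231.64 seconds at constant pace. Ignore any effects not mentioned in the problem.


Split time = total_time / n_laps = 231.64 / 5
Split time = 46.328 s per lap

46.328 s


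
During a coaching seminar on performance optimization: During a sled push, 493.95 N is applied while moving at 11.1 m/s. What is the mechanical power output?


P = F * v
P = 493.95 * 11.1
P = 5482.845 W

5482.845 W


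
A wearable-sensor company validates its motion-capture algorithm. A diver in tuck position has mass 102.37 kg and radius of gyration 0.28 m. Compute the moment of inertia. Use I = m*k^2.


I = m * k^2
I = 102.37 * 0.28^2
I = 102.37 * 0.0784 = 8.0258 kg*m^2

8.0258 kg*m^2


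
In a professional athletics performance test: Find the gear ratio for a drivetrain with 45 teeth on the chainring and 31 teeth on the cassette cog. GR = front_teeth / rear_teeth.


GR = front_teeth / rear_teeth
GR = 45 / 31
GR = 1.4516

1.4516


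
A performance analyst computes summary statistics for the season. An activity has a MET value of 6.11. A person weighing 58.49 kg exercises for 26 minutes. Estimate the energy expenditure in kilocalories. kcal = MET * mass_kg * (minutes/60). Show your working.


kcal = MET * mass * time_hr
Convert time: 26 min = 0.4333 hr
kcal = 6.11 * 58.49 * 0.4333
kcal = 154.862 kcal

154.862 kcal


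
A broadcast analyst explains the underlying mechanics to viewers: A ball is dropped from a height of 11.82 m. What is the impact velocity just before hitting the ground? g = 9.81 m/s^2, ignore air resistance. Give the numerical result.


v = sqrt(2 * g * h)
v = sqrt(2 * 9.81 * 11.82)
v = sqrt(231.9084) = 15.2285 m/s

15.2285 m/s


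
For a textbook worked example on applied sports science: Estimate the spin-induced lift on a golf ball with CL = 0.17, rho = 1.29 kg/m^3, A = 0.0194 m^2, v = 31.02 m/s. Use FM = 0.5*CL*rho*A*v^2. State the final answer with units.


FM = 0.5 * CL * rho * A * v^2
FM = 0.5 * 0.17 * 1.29 * 0.0194 * 31.02^2
v^2 = 962.2404
FM = 0.5 * 0.17 * 1.29 * 0.0194 * 962.2404 = 2.0469 N

2.0469 N


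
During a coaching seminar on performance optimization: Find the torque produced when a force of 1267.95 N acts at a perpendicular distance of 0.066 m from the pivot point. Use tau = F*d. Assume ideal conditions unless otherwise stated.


tau = F * d
tau = 1267.95 * 0.066
tau = 83.6847 N*m

83.6847 N*m


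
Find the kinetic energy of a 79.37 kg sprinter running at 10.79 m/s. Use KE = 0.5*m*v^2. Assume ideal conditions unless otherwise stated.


KE = 0.5 * m * v^2
KE = 0.5 * 79.37 * 10.79^2
KE = 0.5 * 79.37 * 116.4241 = 4620.2904 J

4620.2904 J


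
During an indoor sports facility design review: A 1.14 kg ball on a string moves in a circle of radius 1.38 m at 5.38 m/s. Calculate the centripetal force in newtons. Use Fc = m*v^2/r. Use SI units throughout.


Fc = m * v^2 / r
v^2 = 5.38^2 = 28.9444
Fc = 1.14 * 28.9444 / 1.38
Fc = 32.9966 / 1.38 = 23.9106 N

23.9106 N


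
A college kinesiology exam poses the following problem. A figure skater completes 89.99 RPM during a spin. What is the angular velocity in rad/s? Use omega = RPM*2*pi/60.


omega = RPM * 2 * pi / 60
omega = 89.99 * 2 * 3.14159 / 60
omega = 565.4238 / 60 = 9.4237 rad/s

9.4237 rad/s


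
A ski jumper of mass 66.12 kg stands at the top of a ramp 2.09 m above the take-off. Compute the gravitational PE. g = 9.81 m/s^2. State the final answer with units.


PE = m * g * h
PE = 66.12 * 9.81 * 2.09
PE = 648.6372 * 2.09 = 1355.6517 J

1355.6517 J


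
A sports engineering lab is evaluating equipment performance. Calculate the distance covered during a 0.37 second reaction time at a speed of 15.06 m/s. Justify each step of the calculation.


d = v * t
d = 15.06 * 0.37
d = 5.5722 m

5.5722 m


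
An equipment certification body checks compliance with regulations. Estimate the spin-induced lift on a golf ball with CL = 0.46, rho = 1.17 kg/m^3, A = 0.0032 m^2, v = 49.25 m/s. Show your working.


FM = 0.5 * CL * rho * A * v^2
FM = 0.5 * 0.46 * 1.17 * 0.0032 * 49.25^2
v^2 = 2425.5625
FM = 0.5 * 0.46 * 1.17 * 0.0032 * 2425.5625 = 2.0887 N

2.0887 N


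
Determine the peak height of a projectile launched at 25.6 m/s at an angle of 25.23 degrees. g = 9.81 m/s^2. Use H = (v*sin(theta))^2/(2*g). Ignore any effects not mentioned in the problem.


H = (v*sin(theta))^2 / (2*g)
vy = v*sin(theta) = 25.6 * sin(25.23 deg) = 10.9121 m/s
H = vy^2 / (2*g) = 119.0734 / (2*9.81)
H = 119.0734 / 19.62 = 6.069 m

6.069 m


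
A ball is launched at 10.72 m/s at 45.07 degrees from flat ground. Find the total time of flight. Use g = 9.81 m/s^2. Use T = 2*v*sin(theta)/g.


T = 2*v*sin(theta)/g
sin(theta) = sin(45.07 deg) = 0.708
T = 2*10.72*0.708 / 9.81
T = 15.1789 / 9.81 = 1.5473 s

1.5473 s


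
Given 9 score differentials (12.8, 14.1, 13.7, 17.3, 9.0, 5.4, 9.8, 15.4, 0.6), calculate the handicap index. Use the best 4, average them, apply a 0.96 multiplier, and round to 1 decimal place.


All differentials: 12.8, 14.1, 13.7, 17.3, 9.0, 5.4, 9.8, 15.4, 0.6
Sorted: 0.6, 5.4, 9.0, 9.8, 12.8, 13.7, 14.1, 15.4, 17.3
Best 4: 0.6, 5.4, 9.0, 9.8
Average of best = 24.8 / 4 = 6.2
Raw index = 6.2 * 0.96 = 5.952
Handicap index = round(5.952, 1) = 6.0

6.0


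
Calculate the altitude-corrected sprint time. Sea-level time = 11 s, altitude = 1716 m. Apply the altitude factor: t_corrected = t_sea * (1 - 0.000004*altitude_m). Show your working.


Correction factor = 1 - 0.000004 * 1716 = 0.993136
t_corrected = t_sea * factor = 11 * 0.993136
t_corrected = 10.9245 s

10.9245 s


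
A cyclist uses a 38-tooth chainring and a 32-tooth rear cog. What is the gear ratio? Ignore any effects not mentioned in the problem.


GR = front_teeth / rear_teeth
GR = 38 / 32
GR = 1.1875

1.1875


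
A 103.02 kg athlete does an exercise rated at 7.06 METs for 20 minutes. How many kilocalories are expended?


kcal = MET * mass * time_hr
Convert time: 20 min = 0.3333 hr
kcal = 7.06 * 103.02 * 0.3333
kcal = 242.4404 kcal

242.4404 kcal


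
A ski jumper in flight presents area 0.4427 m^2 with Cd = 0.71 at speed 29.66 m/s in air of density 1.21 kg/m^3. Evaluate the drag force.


Fd = 0.5 * Cd * rho * A * v^2
Fd = 0.5 * 0.71 * 1.21 * 0.4427 * 29.66^2
v^2 = 879.7156
Fd = 0.5 * 0.71 * 1.21 * 0.4427 * 879.7156 = 167.2883 N

167.2883 N


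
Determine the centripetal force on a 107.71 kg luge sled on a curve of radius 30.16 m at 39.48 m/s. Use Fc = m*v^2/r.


Fc = m * v^2 / r
v^2 = 39.48^2 = 1558.6704
Fc = 107.71 * 1558.6704 / 30.16
Fc = 167884.3888 / 30.16 = 5566.4585 N

5566.4585 N


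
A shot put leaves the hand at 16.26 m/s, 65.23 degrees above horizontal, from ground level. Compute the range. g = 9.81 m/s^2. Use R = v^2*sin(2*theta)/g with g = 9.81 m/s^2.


R = v^2 * sin(2*theta) / g
Convert angle to radians: theta = 65.23 deg = 1.1385 rad
sin(2*theta) = sin(2.277) = 0.7609
R = 16.26^2 * 0.7609 / 9.81
R = 264.3876 * 0.7609 / 9.81 = 20.5058 m

20.5058 m


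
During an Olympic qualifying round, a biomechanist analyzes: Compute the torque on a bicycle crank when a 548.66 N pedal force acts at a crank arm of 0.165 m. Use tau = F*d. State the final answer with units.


tau = F * d
tau = 548.66 * 0.165
tau = 90.5289 N*m

90.5289 N*m


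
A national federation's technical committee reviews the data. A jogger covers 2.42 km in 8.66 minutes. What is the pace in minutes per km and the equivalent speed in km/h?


Pace = time / distance = 8.66 min / 2.42 km = 3.5785 min/km
Speed = distance / time_in_hours = 2.42 / 0.1443 hr
Speed = 16.7667 km/h

3.5785 min/km, 16.7667 km/h


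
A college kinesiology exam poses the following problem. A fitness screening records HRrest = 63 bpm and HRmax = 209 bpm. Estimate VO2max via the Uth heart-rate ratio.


VO2max = 15.3 * HRmax / HRrest
VO2max = 15.3 * 209 / 63
VO2max = 3197.7 / 63 = 50.7571 mL/kg/min

50.7571 mL/kg/min


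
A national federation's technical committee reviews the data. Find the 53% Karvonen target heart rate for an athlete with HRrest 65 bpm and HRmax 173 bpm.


Target = HRrest + pct*(HRmax - HRrest)
Heart rate reserve = HRmax - HRrest = 173 - 65 = 108 bpm
Fraction = 53% = 0.53
Target = 65 + 0.53 * 108
Target = 65 + 57.24 = 122.24 bpm

122.24 bpm


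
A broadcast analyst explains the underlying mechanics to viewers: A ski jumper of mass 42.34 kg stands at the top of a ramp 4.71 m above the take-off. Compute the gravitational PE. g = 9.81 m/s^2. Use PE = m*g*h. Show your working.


PE = m * g * h
PE = 42.34 * 9.81 * 4.71
PE = 415.3554 * 4.71 = 1956.3239 J

1956.3239 J


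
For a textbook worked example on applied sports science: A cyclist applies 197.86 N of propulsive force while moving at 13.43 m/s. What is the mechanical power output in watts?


P = F * v
P = 197.86 * 13.43
P = 2657.2598 W

2657.2598 W


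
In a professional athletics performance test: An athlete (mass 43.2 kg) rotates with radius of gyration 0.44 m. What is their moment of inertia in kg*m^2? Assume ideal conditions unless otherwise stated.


I = m * k^2
I = 43.2 * 0.44^2
I = 43.2 * 0.1936 = 8.3635 kg*m^2

8.3635 kg*m^2


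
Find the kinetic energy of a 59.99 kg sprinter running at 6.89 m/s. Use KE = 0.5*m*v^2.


KE = 0.5 * m * v^2
KE = 0.5 * 59.99 * 6.89^2
KE = 0.5 * 59.99 * 47.4721 = 1423.9256 J

1423.9256 J


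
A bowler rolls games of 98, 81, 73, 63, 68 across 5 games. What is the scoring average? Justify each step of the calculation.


Average = sum / n
Sum = 383
Average = 383 / 5 = 76.6

76.6


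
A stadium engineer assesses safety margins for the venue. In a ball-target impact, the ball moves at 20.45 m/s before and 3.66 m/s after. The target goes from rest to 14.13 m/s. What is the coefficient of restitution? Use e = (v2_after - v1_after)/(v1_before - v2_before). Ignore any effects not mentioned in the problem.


e = (v2_after - v1_after) / (v1_before - v2_before)
Numerator = 14.13 - 3.66 = 10.47
Denominator = 20.45 - 0 = 20.45
e = 10.47 / 20.45 = 0.512

0.512


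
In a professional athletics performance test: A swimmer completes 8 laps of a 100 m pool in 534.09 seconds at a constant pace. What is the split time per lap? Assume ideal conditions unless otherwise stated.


Split time = total_time / n_laps = 534.09 / 8
Split time = 66.7613 s per lap

66.7613 s


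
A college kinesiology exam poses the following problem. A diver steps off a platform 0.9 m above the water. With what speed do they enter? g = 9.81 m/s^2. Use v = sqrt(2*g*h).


v = sqrt(2 * g * h)
v = sqrt(2 * 9.81 * 0.9)
v = sqrt(17.658) = 4.2021 m/s

4.2021 m/s


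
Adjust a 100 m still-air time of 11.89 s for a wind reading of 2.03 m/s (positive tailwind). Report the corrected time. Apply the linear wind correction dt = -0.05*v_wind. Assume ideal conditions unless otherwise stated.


dt = -0.05 * v_wind = -0.05 * 2.03 = -0.1015 s
t_corrected = t_still + dt = 11.89 + (-0.1015)
t_corrected = 11.7885 s

11.7885 s


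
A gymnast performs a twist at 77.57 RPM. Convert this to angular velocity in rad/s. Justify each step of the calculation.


omega = RPM * 2 * pi / 60
omega = 77.57 * 2 * 3.14159 / 60
omega = 487.3867 / 60 = 8.1231 rad/s

8.1231 rad/s


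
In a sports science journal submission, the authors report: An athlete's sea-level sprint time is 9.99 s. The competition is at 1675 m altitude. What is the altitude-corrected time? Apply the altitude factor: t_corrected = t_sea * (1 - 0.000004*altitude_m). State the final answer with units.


Correction factor = 1 - 0.000004 * 1675 = 0.9933
t_corrected = t_sea * factor = 9.99 * 0.9933
t_corrected = 9.9231 s

9.9231 s


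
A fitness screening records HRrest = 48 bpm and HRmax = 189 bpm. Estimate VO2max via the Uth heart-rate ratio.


VO2max = 15.3 * HRmax / HRrest
VO2max = 15.3 * 189 / 48
VO2max = 2891.7 / 48 = 60.2438 mL/kg/min

60.2438 mL/kg/min


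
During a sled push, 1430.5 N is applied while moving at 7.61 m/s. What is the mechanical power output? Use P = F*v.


P = F * v
P = 1430.5 * 7.61
P = 10886.105 W

10886.105 W


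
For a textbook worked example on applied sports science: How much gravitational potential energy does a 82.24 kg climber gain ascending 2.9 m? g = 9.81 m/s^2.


PE = m * g * h
PE = 82.24 * 9.81 * 2.9
PE = 806.7744 * 2.9 = 2339.6458 J

2339.6458 J


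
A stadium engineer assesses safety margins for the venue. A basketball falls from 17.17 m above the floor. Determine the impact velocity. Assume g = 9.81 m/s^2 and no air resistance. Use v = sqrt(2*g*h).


v = sqrt(2 * g * h)
v = sqrt(2 * 9.81 * 17.17)
v = sqrt(336.8754) = 18.3542 m/s

18.3542 m/s
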